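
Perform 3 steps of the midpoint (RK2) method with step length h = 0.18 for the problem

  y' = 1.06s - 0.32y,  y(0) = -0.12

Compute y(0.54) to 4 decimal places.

Midpoint: k1 = f(s_n, y_n); k2 = f(s_n + h/2, y_n + (h/2)·k1); y_{n+1} = y_n + h·k2.
s=0.000000, y=-0.120000:
  k1 = f(0.000000, -0.120000) = 0.038400
  k2 = f(0.090000, -0.116544) = 0.132694
  y ← -0.120000 + 0.18·0.132694 = -0.096115
s=0.180000, y=-0.096115:
  k1 = f(0.180000, -0.096115) = 0.221557
  k2 = f(0.270000, -0.076175) = 0.310576
  y ← -0.096115 + 0.18·0.310576 = -0.040211
s=0.360000, y=-0.040211:
  k1 = f(0.360000, -0.040211) = 0.394468
  k2 = f(0.450000, -0.004709) = 0.478507
  y ← -0.040211 + 0.18·0.478507 = 0.045920
y(0.54) ≈ 0.0459

0.0459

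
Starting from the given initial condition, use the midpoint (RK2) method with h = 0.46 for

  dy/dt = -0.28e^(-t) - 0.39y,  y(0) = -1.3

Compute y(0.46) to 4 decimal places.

Midpoint: k1 = f(t_n, y_n); k2 = f(t_n + h/2, y_n + (h/2)·k1); y_{n+1} = y_n + h·k2.
t=0.000000, y=-1.300000:
  k1 = f(0.000000, -1.300000) = 0.227000
  k2 = f(0.230000, -1.247790) = 0.264169
  y ← -1.300000 + 0.46·0.264169 = -1.178482
y(0.46) ≈ -1.1785

-1.1785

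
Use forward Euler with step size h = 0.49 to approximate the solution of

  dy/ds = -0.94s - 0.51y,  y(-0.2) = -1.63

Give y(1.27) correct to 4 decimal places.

Euler: y_{n+1} = y_n + h·f(s_n, y_n).
s=-0.200000, y=-1.630000: f=1.019300 → y ← -1.630000 + 0.49·1.019300 = -1.130543
s=0.290000, y=-1.130543: f=0.303977 → y ← -1.130543 + 0.49·0.303977 = -0.981594
s=0.780000, y=-0.981594: f=-0.232587 → y ← -0.981594 + 0.49·(-0.232587) = -1.095562
y(1.27) ≈ -1.0956

-1.0956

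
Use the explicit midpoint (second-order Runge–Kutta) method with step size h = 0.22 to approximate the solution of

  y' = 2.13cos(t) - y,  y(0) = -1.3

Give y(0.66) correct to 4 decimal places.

0.2607

Midpoint: k1 = f(t_n, y_n); k2 = f(t_n + h/2, y_n + (h/2)·k1); y_{n+1} = y_n + h·k2.
t=0.000000, y=-1.300000:
  k1 = f(0.000000, -1.300000) = 3.430000
  k2 = f(0.110000, -0.922700) = 3.039826
  y ← -1.300000 + 0.22·3.039826 = -0.631238
t=0.220000, y=-0.631238:
  k1 = f(0.220000, -0.631238) = 2.709900
  k2 = f(0.330000, -0.333149) = 2.348219
  y ← -0.631238 + 0.22·2.348219 = -0.114630
t=0.440000, y=-0.114630:
  k1 = f(0.440000, -0.114630) = 2.041751
  k2 = f(0.550000, 0.109963) = 1.705915
  y ← -0.114630 + 0.22·1.705915 = 0.260671
y(0.66) ≈ 0.2607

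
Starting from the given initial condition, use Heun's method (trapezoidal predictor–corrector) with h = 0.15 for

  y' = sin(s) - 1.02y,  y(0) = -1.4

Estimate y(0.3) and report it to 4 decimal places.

-0.9910

Heun: k1 = f(s_n, y_n); k2 = f(s_n + h, y_n + h·k1); y_{n+1} = y_n + (h/2)·(k1 + k2).
s=0.000000, y=-1.400000:
  k1 = f(0.000000, -1.400000) = 1.428000
  k2 = f(0.150000, -1.185800) = 1.358954
  y ← -1.400000 + (0.15/2)·(1.428000 + 1.358954) = -1.190978
s=0.150000, y=-1.190978:
  k1 = f(0.150000, -1.190978) = 1.364236
  k2 = f(0.300000, -0.986343) = 1.301590
  y ← -1.190978 + (0.15/2)·(1.364236 + 1.301590) = -0.991041
y(0.3) ≈ -0.9910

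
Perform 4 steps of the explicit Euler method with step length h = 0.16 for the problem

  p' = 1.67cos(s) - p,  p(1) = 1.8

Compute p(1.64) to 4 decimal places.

1.1370

Euler: p_{n+1} = p_n + h·f(s_n, p_n).
s=1.000000, p=1.800000: f=-0.897695 → p ← 1.800000 + 0.16·(-0.897695) = 1.656369
s=1.160000, p=1.656369: f=-0.989472 → p ← 1.656369 + 0.16·(-0.989472) = 1.498053
s=1.320000, p=1.498053: f=-1.083600 → p ← 1.498053 + 0.16·(-1.083600) = 1.324677
s=1.480000, p=1.324677: f=-1.173256 → p ← 1.324677 + 0.16·(-1.173256) = 1.136956
p(1.64) ≈ 1.1370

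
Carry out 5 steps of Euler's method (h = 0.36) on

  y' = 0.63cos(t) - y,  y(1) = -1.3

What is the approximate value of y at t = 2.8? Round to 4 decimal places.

-0.3644

Euler: y_{n+1} = y_n + h·f(t_n, y_n).
t=1.000000, y=-1.300000: f=1.640390 → y ← -1.300000 + 0.36·1.640390 = -0.709459
t=1.360000, y=-0.709459: f=0.841280 → y ← -0.709459 + 0.36·0.841280 = -0.406599
t=1.720000, y=-0.406599: f=0.312949 → y ← -0.406599 + 0.36·0.312949 = -0.293937
t=2.080000, y=-0.293937: f=-0.013177 → y ← -0.293937 + 0.36·(-0.013177) = -0.298681
t=2.440000, y=-0.298681: f=-0.182523 → y ← -0.298681 + 0.36·(-0.182523) = -0.364389
y(2.8) ≈ -0.3644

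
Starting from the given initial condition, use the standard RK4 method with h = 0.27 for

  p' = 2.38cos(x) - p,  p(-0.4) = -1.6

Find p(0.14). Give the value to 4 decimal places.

0.0433

RK4: k1 = f(x_n, p_n); k2 = f(x_n + h/2, p_n + (h/2)·k1); k3 = f(x_n + h/2, p_n + (h/2)·k2); k4 = f(x_n + h, p_n + h·k3); p_{n+1} = p_n + (h/6)·(k1 + 2k2 + 2k3 + k4).
x=-0.400000, p=-1.600000:
  k1 = f(-0.400000, -1.600000) = 3.792125
  k2 = f(-0.265000, -1.088063) = 3.384983
  k3 = f(-0.265000, -1.143027) = 3.439947
  k4 = f(-0.130000, -0.671214) = 3.031132
  p ← -1.600000 + (0.27/6)·(k1 + 2k2 + 2k3 + k4) = -0.678710
x=-0.130000, p=-0.678710:
  k1 = f(-0.130000, -0.678710) = 3.038627
  k2 = f(0.005000, -0.268495) = 2.648465
  k3 = f(0.005000, -0.321167) = 2.701137
  k4 = f(0.140000, 0.050597) = 2.306117
  p ← -0.678710 + (0.27/6)·(k1 + 2k2 + 2k3 + k4) = 0.043268
p(0.14) ≈ 0.0433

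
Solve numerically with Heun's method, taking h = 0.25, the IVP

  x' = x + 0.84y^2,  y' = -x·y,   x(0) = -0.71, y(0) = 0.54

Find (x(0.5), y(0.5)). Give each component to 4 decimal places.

-0.9407, 0.8147

Heun on (x,y): k1 = f(s_n, state_n); k2 = f(s_n + h, state_n + h·k1); state_{n+1} = state_n + (h/2)·(k1 + k2).
0.000000: (-0.710000, 0.540000)
  k1 = (-0.465056, 0.383400)
  predictor → (-0.826264, 0.635850)
  k2 = (-0.486648, 0.525380)
  → (-0.828963, 0.653597)
0.250000: (-0.828963, 0.653597)
  k1 = (-0.470124, 0.541808)
  predictor → (-0.946494, 0.789050)
  k2 = (-0.423511, 0.746831)
  → (-0.940667, 0.814677)
(x(0.5), y(0.5)) ≈ (-0.9407, 0.8147)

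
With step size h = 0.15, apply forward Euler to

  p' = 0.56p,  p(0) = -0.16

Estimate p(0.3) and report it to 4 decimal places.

Euler: p_{n+1} = p_n + h·f(x_n, p_n).
x=0.000000, p=-0.160000: f=-0.089600 → p ← -0.160000 + 0.15·(-0.089600) = -0.173440
x=0.150000, p=-0.173440: f=-0.097126 → p ← -0.173440 + 0.15·(-0.097126) = -0.188009
p(0.3) ≈ -0.1880

-0.1880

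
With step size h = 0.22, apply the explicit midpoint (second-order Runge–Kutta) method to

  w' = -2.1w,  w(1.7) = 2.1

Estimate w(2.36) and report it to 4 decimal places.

Midpoint: k1 = f(t_n, w_n); k2 = f(t_n + h/2, w_n + (h/2)·k1); w_{n+1} = w_n + h·k2.
t=1.700000, w=2.100000:
  k1 = f(1.700000, 2.100000) = -4.410000
  k2 = f(1.810000, 1.614900) = -3.391290
  w ← 2.100000 + 0.22·(-3.391290) = 1.353916
t=1.920000, w=1.353916:
  k1 = f(1.920000, 1.353916) = -2.843224
  k2 = f(2.030000, 1.041162) = -2.186439
  w ← 1.353916 + 0.22·(-2.186439) = 0.872900
t=2.140000, w=0.872900:
  k1 = f(2.140000, 0.872900) = -1.833089
  k2 = f(2.250000, 0.671260) = -1.409645
  w ← 0.872900 + 0.22·(-1.409645) = 0.562778
w(2.36) ≈ 0.5628

0.5628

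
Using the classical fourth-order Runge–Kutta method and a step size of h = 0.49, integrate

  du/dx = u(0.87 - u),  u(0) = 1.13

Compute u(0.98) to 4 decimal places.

0.9647

RK4: k1 = f(x_n, u_n); k2 = f(x_n + h/2, u_n + (h/2)·k1); k3 = f(x_n + h/2, u_n + (h/2)·k2); k4 = f(x_n + h, u_n + h·k3); u_{n+1} = u_n + (h/6)·(k1 + 2k2 + 2k3 + k4).
x=0.000000, u=1.130000:
  k1 = f(0.000000, 1.130000) = -0.293800
  k2 = f(0.245000, 1.058019) = -0.198928
  k3 = f(0.245000, 1.081263) = -0.228431
  k4 = f(0.490000, 1.018069) = -0.150745
  u ← 1.130000 + (0.49/6)·(k1 + 2k2 + 2k3 + k4) = 1.023894
x=0.490000, u=1.023894:
  k1 = f(0.490000, 1.023894) = -0.157571
  k2 = f(0.735000, 0.985289) = -0.113593
  k3 = f(0.735000, 0.996063) = -0.125567
  k4 = f(0.980000, 0.962366) = -0.088890
  u ← 1.023894 + (0.49/6)·(k1 + 2k2 + 2k3 + k4) = 0.964703
u(0.98) ≈ 0.9647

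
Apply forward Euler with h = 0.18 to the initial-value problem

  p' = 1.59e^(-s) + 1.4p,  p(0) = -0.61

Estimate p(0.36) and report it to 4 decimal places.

-0.3588

Euler: p_{n+1} = p_n + h·f(s_n, p_n).
s=0.000000, p=-0.610000: f=0.736000 → p ← -0.610000 + 0.18·0.736000 = -0.477520
s=0.180000, p=-0.477520: f=0.659552 → p ← -0.477520 + 0.18·0.659552 = -0.358801
p(0.36) ≈ -0.3588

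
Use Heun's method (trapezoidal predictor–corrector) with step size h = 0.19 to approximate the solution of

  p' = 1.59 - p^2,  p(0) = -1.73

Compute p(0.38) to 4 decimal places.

-2.8560

Heun: k1 = f(x_n, p_n); k2 = f(x_n + h, p_n + h·k1); p_{n+1} = p_n + (h/2)·(k1 + k2).
x=0.000000, p=-1.730000:
  k1 = f(0.000000, -1.730000) = -1.402900
  k2 = f(0.190000, -1.996551) = -2.396216
  p ← -1.730000 + (0.19/2)·(-1.402900 + (-2.396216)) = -2.090916
x=0.190000, p=-2.090916:
  k1 = f(0.190000, -2.090916) = -2.781930
  k2 = f(0.380000, -2.619483) = -5.271689
  p ← -2.090916 + (0.19/2)·(-2.781930 + (-5.271689)) = -2.856010
p(0.38) ≈ -2.8560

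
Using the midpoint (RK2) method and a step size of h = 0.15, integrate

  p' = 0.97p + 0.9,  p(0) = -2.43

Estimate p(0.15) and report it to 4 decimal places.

Midpoint: k1 = f(t_n, p_n); k2 = f(t_n + h/2, p_n + (h/2)·k1); p_{n+1} = p_n + h·k2.
t=0.000000, p=-2.430000:
  k1 = f(0.000000, -2.430000) = -1.457100
  k2 = f(0.075000, -2.539283) = -1.563104
  p ← -2.430000 + 0.15·(-1.563104) = -2.664466
p(0.15) ≈ -2.6645

-2.6645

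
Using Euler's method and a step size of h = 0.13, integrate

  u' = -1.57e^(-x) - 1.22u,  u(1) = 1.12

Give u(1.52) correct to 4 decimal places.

0.3704

Euler: u_{n+1} = u_n + h·f(x_n, u_n).
x=1.000000, u=1.120000: f=-1.943971 → u ← 1.120000 + 0.13·(-1.943971) = 0.867284
x=1.130000, u=0.867284: f=-1.565248 → u ← 0.867284 + 0.13·(-1.565248) = 0.663802
x=1.260000, u=0.663802: f=-1.255175 → u ← 0.663802 + 0.13·(-1.255175) = 0.500629
x=1.390000, u=0.500629: f=-1.001815 → u ← 0.500629 + 0.13·(-1.001815) = 0.370393
u(1.52) ≈ 0.3704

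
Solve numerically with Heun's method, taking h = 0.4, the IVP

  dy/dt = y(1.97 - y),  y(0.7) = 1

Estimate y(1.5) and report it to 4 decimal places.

Heun: k1 = f(t_n, y_n); k2 = f(t_n + h, y_n + h·k1); y_{n+1} = y_n + (h/2)·(k1 + k2).
t=0.700000, y=1.000000:
  k1 = f(0.700000, 1.000000) = 0.970000
  k2 = f(1.100000, 1.388000) = 0.807816
  y ← 1.000000 + (0.4/2)·(0.970000 + 0.807816) = 1.355563
t=1.100000, y=1.355563:
  k1 = f(1.100000, 1.355563) = 0.832908
  k2 = f(1.500000, 1.688726) = 0.474994
  y ← 1.355563 + (0.4/2)·(0.832908 + 0.474994) = 1.617144
y(1.5) ≈ 1.6171

1.6171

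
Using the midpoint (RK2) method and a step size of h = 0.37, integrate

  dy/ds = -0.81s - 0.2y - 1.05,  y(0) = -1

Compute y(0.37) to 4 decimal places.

-1.3583

Midpoint: k1 = f(s_n, y_n); k2 = f(s_n + h/2, y_n + (h/2)·k1); y_{n+1} = y_n + h·k2.
s=0.000000, y=-1.000000:
  k1 = f(0.000000, -1.000000) = -0.850000
  k2 = f(0.185000, -1.157250) = -0.968400
  y ← -1.000000 + 0.37·(-0.968400) = -1.358308
y(0.37) ≈ -1.3583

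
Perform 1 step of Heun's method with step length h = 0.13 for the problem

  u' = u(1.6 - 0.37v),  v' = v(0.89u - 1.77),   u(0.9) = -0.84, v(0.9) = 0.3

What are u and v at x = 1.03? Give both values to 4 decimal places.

-1.0207, 0.2160

Heun on (u,v): k1 = f(x_n, state_n); k2 = f(x_n + h, state_n + h·k1); state_{n+1} = state_n + (h/2)·(k1 + k2).
0.900000: (-0.840000, 0.300000)
  k1 = (-1.250760, -0.755280)
  predictor → (-1.002599, 0.201814)
  k2 = (-1.529293, -0.537291)
  → (-1.020703, 0.215983)
(u(1.03), v(1.03)) ≈ (-1.0207, 0.2160)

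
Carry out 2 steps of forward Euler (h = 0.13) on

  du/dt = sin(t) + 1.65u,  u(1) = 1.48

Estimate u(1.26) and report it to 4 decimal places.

2.4334

Euler: u_{n+1} = u_n + h·f(t_n, u_n).
t=1.000000, u=1.480000: f=3.283471 → u ← 1.480000 + 0.13·3.283471 = 1.906851
t=1.130000, u=1.906851: f=4.050717 → u ← 1.906851 + 0.13·4.050717 = 2.433444
u(1.26) ≈ 2.4334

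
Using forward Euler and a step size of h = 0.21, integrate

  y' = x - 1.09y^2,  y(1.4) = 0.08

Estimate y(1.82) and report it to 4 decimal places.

Euler: y_{n+1} = y_n + h·f(x_n, y_n).
x=1.400000, y=0.080000: f=1.393024 → y ← 0.080000 + 0.21·1.393024 = 0.372535
x=1.610000, y=0.372535: f=1.458727 → y ← 0.372535 + 0.21·1.458727 = 0.678868
y(1.82) ≈ 0.6789

0.6789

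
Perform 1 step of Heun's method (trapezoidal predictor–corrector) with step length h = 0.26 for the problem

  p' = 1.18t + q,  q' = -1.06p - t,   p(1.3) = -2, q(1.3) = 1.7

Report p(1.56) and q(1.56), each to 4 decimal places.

-1.0916, 1.7635

Heun on (p,q): k1 = f(t_n, state_n); k2 = f(t_n + h, state_n + h·k1); state_{n+1} = state_n + (h/2)·(k1 + k2).
1.300000: (-2.000000, 1.700000)
  k1 = (3.234000, 0.820000)
  predictor → (-1.159160, 1.913200)
  k2 = (3.754000, -0.331290)
  → (-1.091560, 1.763532)
(p(1.56), q(1.56)) ≈ (-1.0916, 1.7635)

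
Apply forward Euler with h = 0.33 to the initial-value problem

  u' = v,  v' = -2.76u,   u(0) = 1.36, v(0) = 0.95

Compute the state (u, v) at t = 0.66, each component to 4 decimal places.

Euler on (u,v): u_{n+1} = u_n + h·u', v_{n+1} = v_n + h·v'.
0.000000: (1.360000, 0.950000); f=(0.950000, -3.753600) → (1.673500, -0.288688)
0.330000: (1.673500, -0.288688); f=(-0.288688, -4.618860) → (1.578233, -1.812912)
(u(0.66), v(0.66)) ≈ (1.5782, -1.8129)

1.5782, -1.8129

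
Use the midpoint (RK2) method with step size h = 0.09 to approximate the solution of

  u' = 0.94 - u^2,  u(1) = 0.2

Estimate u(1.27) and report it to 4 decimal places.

0.4257

Midpoint: k1 = f(x_n, u_n); k2 = f(x_n + h/2, u_n + (h/2)·k1); u_{n+1} = u_n + h·k2.
x=1.000000, u=0.200000:
  k1 = f(1.000000, 0.200000) = 0.900000
  k2 = f(1.045000, 0.240500) = 0.882160
  u ← 0.200000 + 0.09·0.882160 = 0.279394
x=1.090000, u=0.279394:
  k1 = f(1.090000, 0.279394) = 0.861939
  k2 = f(1.135000, 0.318182) = 0.838760
  u ← 0.279394 + 0.09·0.838760 = 0.354883
x=1.180000, u=0.354883:
  k1 = f(1.180000, 0.354883) = 0.814058
  k2 = f(1.225000, 0.391515) = 0.786716
  u ← 0.354883 + 0.09·0.786716 = 0.425687
u(1.27) ≈ 0.4257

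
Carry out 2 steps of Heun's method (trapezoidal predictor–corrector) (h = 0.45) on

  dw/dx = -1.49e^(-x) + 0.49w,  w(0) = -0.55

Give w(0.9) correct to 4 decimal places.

-2.0249

Heun: k1 = f(x_n, w_n); k2 = f(x_n + h, w_n + h·k1); w_{n+1} = w_n + (h/2)·(k1 + k2).
x=0.000000, w=-0.550000:
  k1 = f(0.000000, -0.550000) = -1.759500
  k2 = f(0.450000, -1.341775) = -1.607536
  w ← -0.550000 + (0.45/2)·(-1.759500 + (-1.607536)) = -1.307583
x=0.450000, w=-1.307583:
  k1 = f(0.450000, -1.307583) = -1.590782
  k2 = f(0.900000, -2.023435) = -1.597272
  w ← -1.307583 + (0.45/2)·(-1.590782 + (-1.597272)) = -2.024895
w(0.9) ≈ -2.0249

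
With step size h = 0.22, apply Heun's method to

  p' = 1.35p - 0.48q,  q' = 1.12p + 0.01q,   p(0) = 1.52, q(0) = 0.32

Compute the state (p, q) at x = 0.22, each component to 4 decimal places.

1.9799, 0.7471

Heun on (p,q): k1 = f(x_n, state_n); k2 = f(x_n + h, state_n + h·k1); state_{n+1} = state_n + (h/2)·(k1 + k2).
0.000000: (1.520000, 0.320000)
  k1 = (1.898400, 1.705600)
  predictor → (1.937648, 0.695232)
  k2 = (2.282113, 2.177118)
  → (1.979856, 0.747099)
(p(0.22), q(0.22)) ≈ (1.9799, 0.7471)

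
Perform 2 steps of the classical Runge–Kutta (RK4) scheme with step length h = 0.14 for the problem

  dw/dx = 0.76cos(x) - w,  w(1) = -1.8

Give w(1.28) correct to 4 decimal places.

RK4: k1 = f(x_n, w_n); k2 = f(x_n + h/2, w_n + (h/2)·k1); k3 = f(x_n + h/2, w_n + (h/2)·k2); k4 = f(x_n + h, w_n + h·k3); w_{n+1} = w_n + (h/6)·(k1 + 2k2 + 2k3 + k4).
x=1.000000, w=-1.800000:
  k1 = f(1.000000, -1.800000) = 2.210630
  k2 = f(1.070000, -1.645256) = 2.010150
  k3 = f(1.070000, -1.659289) = 2.024184
  k4 = f(1.140000, -1.516614) = 1.833986
  w ← -1.800000 + (0.14/6)·(k1 + 2k2 + 2k3 + k4) = -1.517357
x=1.140000, w=-1.517357:
  k1 = f(1.140000, -1.517357) = 1.834729
  k2 = f(1.210000, -1.388926) = 1.657220
  k3 = f(1.210000, -1.401351) = 1.669646
  k4 = f(1.280000, -1.283606) = 1.501510
  w ← -1.517357 + (0.14/6)·(k1 + 2k2 + 2k3 + k4) = -1.284257
w(1.28) ≈ -1.2843

-1.2843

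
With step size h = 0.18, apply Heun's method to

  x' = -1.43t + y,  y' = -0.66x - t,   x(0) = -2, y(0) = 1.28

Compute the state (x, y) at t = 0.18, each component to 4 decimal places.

-1.7714, 1.4877

Heun on (x,y): k1 = f(t_n, state_n); k2 = f(t_n + h, state_n + h·k1); state_{n+1} = state_n + (h/2)·(k1 + k2).
0.000000: (-2.000000, 1.280000)
  k1 = (1.280000, 1.320000)
  predictor → (-1.769600, 1.517600)
  k2 = (1.260200, 0.987936)
  → (-1.771382, 1.487714)
(x(0.18), y(0.18)) ≈ (-1.7714, 1.4877)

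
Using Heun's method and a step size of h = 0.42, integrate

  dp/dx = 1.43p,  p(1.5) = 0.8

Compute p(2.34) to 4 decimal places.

Heun: k1 = f(x_n, p_n); k2 = f(x_n + h, p_n + h·k1); p_{n+1} = p_n + (h/2)·(k1 + k2).
x=1.500000, p=0.800000:
  k1 = f(1.500000, 0.800000) = 1.144000
  k2 = f(1.920000, 1.280480) = 1.831086
  p ← 0.800000 + (0.42/2)·(1.144000 + 1.831086) = 1.424768
x=1.920000, p=1.424768:
  k1 = f(1.920000, 1.424768) = 2.037418
  k2 = f(2.340000, 2.280484) = 3.261092
  p ← 1.424768 + (0.42/2)·(2.037418 + 3.261092) = 2.537455
p(2.34) ≈ 2.5375

2.5375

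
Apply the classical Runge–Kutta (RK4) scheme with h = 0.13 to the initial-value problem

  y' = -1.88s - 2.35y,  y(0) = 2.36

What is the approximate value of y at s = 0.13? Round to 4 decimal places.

RK4: k1 = f(s_n, y_n); k2 = f(s_n + h/2, y_n + (h/2)·k1); k3 = f(s_n + h/2, y_n + (h/2)·k2); k4 = f(s_n + h, y_n + h·k3); y_{n+1} = y_n + (h/6)·(k1 + 2k2 + 2k3 + k4).
s=0.000000, y=2.360000:
  k1 = f(0.000000, 2.360000) = -5.546000
  k2 = f(0.065000, 1.999510) = -4.821048
  k3 = f(0.065000, 2.046632) = -4.931785
  k4 = f(0.130000, 1.718868) = -4.283740
  y ← 2.360000 + (0.13/6)·(k1 + 2k2 + 2k3 + k4) = 1.724400
y(0.13) ≈ 1.7244

1.7244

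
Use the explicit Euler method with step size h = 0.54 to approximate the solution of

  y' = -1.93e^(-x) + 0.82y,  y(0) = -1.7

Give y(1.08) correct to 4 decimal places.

Euler: y_{n+1} = y_n + h·f(x_n, y_n).
x=0.000000, y=-1.700000: f=-3.324000 → y ← -1.700000 + 0.54·(-3.324000) = -3.494960
x=0.540000, y=-3.494960: f=-3.990571 → y ← -3.494960 + 0.54·(-3.990571) = -5.649869
y(1.08) ≈ -5.6499

-5.6499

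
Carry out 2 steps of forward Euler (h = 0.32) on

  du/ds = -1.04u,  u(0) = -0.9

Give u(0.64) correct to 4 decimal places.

Euler: u_{n+1} = u_n + h·f(s_n, u_n).
s=0.000000, u=-0.900000: f=0.936000 → u ← -0.900000 + 0.32·0.936000 = -0.600480
s=0.320000, u=-0.600480: f=0.624499 → u ← -0.600480 + 0.32·0.624499 = -0.400640
u(0.64) ≈ -0.4006

-0.4006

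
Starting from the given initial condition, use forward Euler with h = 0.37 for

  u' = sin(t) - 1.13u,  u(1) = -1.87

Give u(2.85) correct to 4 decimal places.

0.5179

Euler: u_{n+1} = u_n + h·f(t_n, u_n).
t=1.000000, u=-1.870000: f=2.954571 → u ← -1.870000 + 0.37·2.954571 = -0.776809
t=1.370000, u=-0.776809: f=1.857702 → u ← -0.776809 + 0.37·1.857702 = -0.089459
t=1.740000, u=-0.089459: f=1.086808 → u ← -0.089459 + 0.37·1.086808 = 0.312660
t=2.110000, u=0.312660: f=0.504812 → u ← 0.312660 + 0.37·0.504812 = 0.499440
t=2.480000, u=0.499440: f=0.050007 → u ← 0.499440 + 0.37·0.050007 = 0.517943
u(2.85) ≈ 0.5179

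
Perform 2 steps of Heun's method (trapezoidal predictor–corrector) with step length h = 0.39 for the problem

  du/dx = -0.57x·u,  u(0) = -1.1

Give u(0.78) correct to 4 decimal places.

Heun: k1 = f(x_n, u_n); k2 = f(x_n + h, u_n + h·k1); u_{n+1} = u_n + (h/2)·(k1 + k2).
x=0.000000, u=-1.100000:
  k1 = f(0.000000, -1.100000) = 0.000000
  k2 = f(0.390000, -1.100000) = 0.244530
  u ← -1.100000 + (0.39/2)·(0.000000 + 0.244530) = -1.052317
x=0.390000, u=-1.052317:
  k1 = f(0.390000, -1.052317) = 0.233930
  k2 = f(0.780000, -0.961084) = 0.427298
  u ← -1.052317 + (0.39/2)·(0.233930 + 0.427298) = -0.923377
u(0.78) ≈ -0.9234

-0.9234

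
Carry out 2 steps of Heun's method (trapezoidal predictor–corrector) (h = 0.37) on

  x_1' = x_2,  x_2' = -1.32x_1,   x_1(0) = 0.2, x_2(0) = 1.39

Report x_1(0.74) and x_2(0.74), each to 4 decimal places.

1.0650, 0.7213

Heun on (x_1,x_2): k1 = f(t_n, state_n); k2 = f(t_n + h, state_n + h·k1); state_{n+1} = state_n + (h/2)·(k1 + k2).
0.000000: (0.200000, 1.390000)
  k1 = (1.390000, -0.264000)
  predictor → (0.714300, 1.292320)
  k2 = (1.292320, -0.942876)
  → (0.696229, 1.166728)
0.370000: (0.696229, 1.166728)
  k1 = (1.166728, -0.919023)
  predictor → (1.127919, 0.826690)
  k2 = (0.826690, -1.488852)
  → (1.065011, 0.721271)
(x_1(0.74), x_2(0.74)) ≈ (1.0650, 0.7213)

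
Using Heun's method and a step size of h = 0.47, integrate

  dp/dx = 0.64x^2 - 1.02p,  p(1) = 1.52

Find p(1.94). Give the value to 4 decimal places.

1.6054

Heun: k1 = f(x_n, p_n); k2 = f(x_n + h, p_n + h·k1); p_{n+1} = p_n + (h/2)·(k1 + k2).
x=1.000000, p=1.520000:
  k1 = f(1.000000, 1.520000) = -0.910400
  k2 = f(1.470000, 1.092112) = 0.269022
  p ← 1.520000 + (0.47/2)·(-0.910400 + 0.269022) = 1.369276
x=1.470000, p=1.369276:
  k1 = f(1.470000, 1.369276) = -0.013686
  k2 = f(1.940000, 1.362844) = 1.018603
  p ← 1.369276 + (0.47/2)·(-0.013686 + 1.018603) = 1.605432
p(1.94) ≈ 1.6054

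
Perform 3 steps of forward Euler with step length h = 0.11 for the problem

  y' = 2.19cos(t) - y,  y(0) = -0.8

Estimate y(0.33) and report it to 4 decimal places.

0.0750

Euler: y_{n+1} = y_n + h·f(t_n, y_n).
t=0.000000, y=-0.800000: f=2.990000 → y ← -0.800000 + 0.11·2.990000 = -0.471100
t=0.110000, y=-0.471100: f=2.647864 → y ← -0.471100 + 0.11·2.647864 = -0.179835
t=0.220000, y=-0.179835: f=2.317050 → y ← -0.179835 + 0.11·2.317050 = 0.075041
y(0.33) ≈ 0.0750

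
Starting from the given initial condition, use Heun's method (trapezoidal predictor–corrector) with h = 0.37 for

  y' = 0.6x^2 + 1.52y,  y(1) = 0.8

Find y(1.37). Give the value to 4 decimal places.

Heun: k1 = f(x_n, y_n); k2 = f(x_n + h, y_n + h·k1); y_{n+1} = y_n + (h/2)·(k1 + k2).
x=1.000000, y=0.800000:
  k1 = f(1.000000, 0.800000) = 1.816000
  k2 = f(1.370000, 1.471920) = 3.363458
  y ← 0.800000 + (0.37/2)·(1.816000 + 3.363458) = 1.758200
y(1.37) ≈ 1.7582

1.7582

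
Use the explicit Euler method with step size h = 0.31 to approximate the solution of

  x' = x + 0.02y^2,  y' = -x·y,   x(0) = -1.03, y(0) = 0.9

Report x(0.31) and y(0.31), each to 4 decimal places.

Euler on (x,y): x_{n+1} = x_n + h·x', y_{n+1} = y_n + h·y'.
0.000000: (-1.030000, 0.900000); f=(-1.013800, 0.927000) → (-1.344278, 1.187370)
(x(0.31), y(0.31)) ≈ (-1.3443, 1.1874)

-1.3443, 1.1874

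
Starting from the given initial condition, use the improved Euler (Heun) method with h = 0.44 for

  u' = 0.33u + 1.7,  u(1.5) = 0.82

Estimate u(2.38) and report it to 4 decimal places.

Heun: k1 = f(t_n, u_n); k2 = f(t_n + h, u_n + h·k1); u_{n+1} = u_n + (h/2)·(k1 + k2).
t=1.500000, u=0.820000:
  k1 = f(1.500000, 0.820000) = 1.970600
  k2 = f(1.940000, 1.687064) = 2.256731
  u ← 0.820000 + (0.44/2)·(1.970600 + 2.256731) = 1.750013
t=1.940000, u=1.750013:
  k1 = f(1.940000, 1.750013) = 2.277504
  k2 = f(2.380000, 2.752115) = 2.608198
  u ← 1.750013 + (0.44/2)·(2.277504 + 2.608198) = 2.824867
u(2.38) ≈ 2.8249

2.8249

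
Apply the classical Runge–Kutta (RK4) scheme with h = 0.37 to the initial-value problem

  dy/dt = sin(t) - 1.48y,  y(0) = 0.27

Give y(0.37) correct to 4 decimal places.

RK4: k1 = f(t_n, y_n); k2 = f(t_n + h/2, y_n + (h/2)·k1); k3 = f(t_n + h/2, y_n + (h/2)·k2); k4 = f(t_n + h, y_n + h·k3); y_{n+1} = y_n + (h/6)·(k1 + 2k2 + 2k3 + k4).
t=0.000000, y=0.270000:
  k1 = f(0.000000, 0.270000) = -0.399600
  k2 = f(0.185000, 0.196074) = -0.106243
  k3 = f(0.185000, 0.250345) = -0.186564
  k4 = f(0.370000, 0.200971) = 0.064178
  y ← 0.270000 + (0.37/6)·(k1 + 2k2 + 2k3 + k4) = 0.213203
y(0.37) ≈ 0.2132

0.2132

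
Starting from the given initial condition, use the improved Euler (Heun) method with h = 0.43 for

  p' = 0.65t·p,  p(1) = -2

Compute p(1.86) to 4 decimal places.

Heun: k1 = f(t_n, p_n); k2 = f(t_n + h, p_n + h·k1); p_{n+1} = p_n + (h/2)·(k1 + k2).
t=1.000000, p=-2.000000:
  k1 = f(1.000000, -2.000000) = -1.300000
  k2 = f(1.430000, -2.559000) = -2.378591
  p ← -2.000000 + (0.43/2)·(-1.300000 + (-2.378591)) = -2.790897
t=1.430000, p=-2.790897:
  k1 = f(1.430000, -2.790897) = -2.594139
  k2 = f(1.860000, -3.906377) = -4.722809
  p ← -2.790897 + (0.43/2)·(-2.594139 + (-4.722809)) = -4.364041
p(1.86) ≈ -4.3640

-4.3640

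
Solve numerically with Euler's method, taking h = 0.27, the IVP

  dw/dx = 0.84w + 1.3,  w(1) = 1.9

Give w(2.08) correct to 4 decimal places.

Euler: w_{n+1} = w_n + h·f(x_n, w_n).
x=1.000000, w=1.900000: f=2.896000 → w ← 1.900000 + 0.27·2.896000 = 2.681920
x=1.270000, w=2.681920: f=3.552813 → w ← 2.681920 + 0.27·3.552813 = 3.641179
x=1.540000, w=3.641179: f=4.358591 → w ← 3.641179 + 0.27·4.358591 = 4.817999
x=1.810000, w=4.817999: f=5.347119 → w ← 4.817999 + 0.27·5.347119 = 6.261721
w(2.08) ≈ 6.2617

6.2617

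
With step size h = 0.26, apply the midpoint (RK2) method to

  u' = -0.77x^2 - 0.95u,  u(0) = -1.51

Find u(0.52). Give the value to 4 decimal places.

Midpoint: k1 = f(x_n, u_n); k2 = f(x_n + h/2, u_n + (h/2)·k1); u_{n+1} = u_n + h·k2.
x=0.000000, u=-1.510000:
  k1 = f(0.000000, -1.510000) = 1.434500
  k2 = f(0.130000, -1.323515) = 1.244326
  u ← -1.510000 + 0.26·1.244326 = -1.186475
x=0.260000, u=-1.186475:
  k1 = f(0.260000, -1.186475) = 1.075099
  k2 = f(0.390000, -1.046712) = 0.877260
  u ← -1.186475 + 0.26·0.877260 = -0.958388
u(0.52) ≈ -0.9584

-0.9584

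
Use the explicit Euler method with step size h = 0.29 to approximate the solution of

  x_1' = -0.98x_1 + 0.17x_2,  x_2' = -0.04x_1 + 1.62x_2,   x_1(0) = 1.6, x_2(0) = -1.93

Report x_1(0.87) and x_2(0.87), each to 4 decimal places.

Euler on (x_1,x_2): x_1_{n+1} = x_1_n + h·x_1', x_2_{n+1} = x_2_n + h·x_2'.
0.000000: (1.600000, -1.930000); f=(-1.896100, -3.190600) → (1.050131, -2.855274)
0.290000: (1.050131, -2.855274); f=(-1.514525, -4.667549) → (0.610919, -4.208863)
0.580000: (0.610919, -4.208863); f=(-1.314207, -6.842795) → (0.229799, -6.193274)
(x_1(0.87), x_2(0.87)) ≈ (0.2298, -6.1933)

0.2298, -6.1933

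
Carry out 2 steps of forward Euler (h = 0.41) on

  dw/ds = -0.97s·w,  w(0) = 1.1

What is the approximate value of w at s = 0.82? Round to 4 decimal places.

0.9206

Euler: w_{n+1} = w_n + h·f(s_n, w_n).
s=0.000000, w=1.100000: f=0.000000 → w ← 1.100000 + 0.41·0.000000 = 1.100000
s=0.410000, w=1.100000: f=-0.437470 → w ← 1.100000 + 0.41·(-0.437470) = 0.920637
w(0.82) ≈ 0.9206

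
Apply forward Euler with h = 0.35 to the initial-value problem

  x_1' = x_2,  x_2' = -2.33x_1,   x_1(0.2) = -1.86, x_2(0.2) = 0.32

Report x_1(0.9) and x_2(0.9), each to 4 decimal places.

-1.1051, 3.2623

Euler on (x_1,x_2): x_1_{n+1} = x_1_n + h·x_1', x_2_{n+1} = x_2_n + h·x_2'.
0.200000: (-1.860000, 0.320000); f=(0.320000, 4.333800) → (-1.748000, 1.836830)
0.550000: (-1.748000, 1.836830); f=(1.836830, 4.072840) → (-1.105110, 3.262324)
(x_1(0.9), x_2(0.9)) ≈ (-1.1051, 3.2623)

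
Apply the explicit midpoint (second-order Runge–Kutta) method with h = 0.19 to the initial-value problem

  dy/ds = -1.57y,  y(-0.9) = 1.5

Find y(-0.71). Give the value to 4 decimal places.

Midpoint: k1 = f(s_n, y_n); k2 = f(s_n + h/2, y_n + (h/2)·k1); y_{n+1} = y_n + h·k2.
s=-0.900000, y=1.500000:
  k1 = f(-0.900000, 1.500000) = -2.355000
  k2 = f(-0.805000, 1.276275) = -2.003752
  y ← 1.500000 + 0.19·(-2.003752) = 1.119287
y(-0.71) ≈ 1.1193

1.1193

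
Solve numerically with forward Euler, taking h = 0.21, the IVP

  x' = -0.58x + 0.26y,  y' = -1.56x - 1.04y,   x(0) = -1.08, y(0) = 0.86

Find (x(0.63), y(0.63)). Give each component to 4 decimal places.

Euler on (x,y): x_{n+1} = x_n + h·x', y_{n+1} = y_n + h·y'.
0.000000: (-1.080000, 0.860000); f=(0.850000, 0.790400) → (-0.901500, 1.025984)
0.210000: (-0.901500, 1.025984); f=(0.789626, 0.339317) → (-0.735679, 1.097240)
0.420000: (-0.735679, 1.097240); f=(0.711976, 0.006528) → (-0.586164, 1.098611)
(x(0.63), y(0.63)) ≈ (-0.5862, 1.0986)

-0.5862, 1.0986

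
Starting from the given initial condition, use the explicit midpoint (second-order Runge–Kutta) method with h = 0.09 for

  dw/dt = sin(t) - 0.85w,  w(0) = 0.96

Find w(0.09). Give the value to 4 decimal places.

0.8934

Midpoint: k1 = f(t_n, w_n); k2 = f(t_n + h/2, w_n + (h/2)·k1); w_{n+1} = w_n + h·k2.
t=0.000000, w=0.960000:
  k1 = f(0.000000, 0.960000) = -0.816000
  k2 = f(0.045000, 0.923280) = -0.739803
  w ← 0.960000 + 0.09·(-0.739803) = 0.893418
w(0.09) ≈ 0.8934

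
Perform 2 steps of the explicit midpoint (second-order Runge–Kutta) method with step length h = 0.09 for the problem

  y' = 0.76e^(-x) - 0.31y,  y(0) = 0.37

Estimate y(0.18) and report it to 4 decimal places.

0.4715

Midpoint: k1 = f(x_n, y_n); k2 = f(x_n + h/2, y_n + (h/2)·k1); y_{n+1} = y_n + h·k2.
x=0.000000, y=0.370000:
  k1 = f(0.000000, 0.370000) = 0.645300
  k2 = f(0.045000, 0.399039) = 0.602856
  y ← 0.370000 + 0.09·0.602856 = 0.424257
x=0.090000, y=0.424257:
  k1 = f(0.090000, 0.424257) = 0.563068
  k2 = f(0.135000, 0.449595) = 0.524650
  y ← 0.424257 + 0.09·0.524650 = 0.471476
y(0.18) ≈ 0.4715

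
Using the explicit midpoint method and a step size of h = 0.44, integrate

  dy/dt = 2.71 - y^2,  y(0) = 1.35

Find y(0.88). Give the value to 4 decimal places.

1.5600

Midpoint: k1 = f(t_n, y_n); k2 = f(t_n + h/2, y_n + (h/2)·k1); y_{n+1} = y_n + h·k2.
t=0.000000, y=1.350000:
  k1 = f(0.000000, 1.350000) = 0.887500
  k2 = f(0.220000, 1.545250) = 0.322202
  y ← 1.350000 + 0.44·0.322202 = 1.491769
t=0.440000, y=1.491769:
  k1 = f(0.440000, 1.491769) = 0.484625
  k2 = f(0.660000, 1.598387) = 0.155160
  y ← 1.491769 + 0.44·0.155160 = 1.560040
y(0.88) ≈ 1.5600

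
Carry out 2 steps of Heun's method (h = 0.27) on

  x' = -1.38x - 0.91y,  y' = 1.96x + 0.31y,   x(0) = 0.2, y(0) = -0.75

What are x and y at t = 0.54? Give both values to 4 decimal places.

Heun on (x,y): k1 = f(t_n, state_n); k2 = f(t_n + h, state_n + h·k1); state_{n+1} = state_n + (h/2)·(k1 + k2).
0.000000: (0.200000, -0.750000)
  k1 = (0.406500, 0.159500)
  predictor → (0.309755, -0.706935)
  k2 = (0.215849, 0.387970)
  → (0.284017, -0.676092)
0.270000: (0.284017, -0.676092)
  k1 = (0.223300, 0.347085)
  predictor → (0.344308, -0.582379)
  k2 = (0.054819, 0.494306)
  → (0.321563, -0.562504)
(x(0.54), y(0.54)) ≈ (0.3216, -0.5625)

0.3216, -0.5625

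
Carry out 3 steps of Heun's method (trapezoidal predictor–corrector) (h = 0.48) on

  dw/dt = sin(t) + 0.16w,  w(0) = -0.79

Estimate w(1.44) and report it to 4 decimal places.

-0.0745

Heun: k1 = f(t_n, w_n); k2 = f(t_n + h, w_n + h·k1); w_{n+1} = w_n + (h/2)·(k1 + k2).
t=0.000000, w=-0.790000:
  k1 = f(0.000000, -0.790000) = -0.126400
  k2 = f(0.480000, -0.850672) = 0.325672
  w ← -0.790000 + (0.48/2)·(-0.126400 + 0.325672) = -0.742175
t=0.480000, w=-0.742175:
  k1 = f(0.480000, -0.742175) = 0.343031
  k2 = f(0.960000, -0.577520) = 0.726788
  w ← -0.742175 + (0.48/2)·(0.343031 + 0.726788) = -0.485418
t=0.960000, w=-0.485418:
  k1 = f(0.960000, -0.485418) = 0.741525
  k2 = f(1.440000, -0.129486) = 0.970741
  w ← -0.485418 + (0.48/2)·(0.741525 + 0.970741) = -0.074474
w(1.44) ≈ -0.0745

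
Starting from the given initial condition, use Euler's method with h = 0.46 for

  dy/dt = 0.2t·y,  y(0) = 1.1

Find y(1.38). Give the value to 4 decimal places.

1.2436

Euler: y_{n+1} = y_n + h·f(t_n, y_n).
t=0.000000, y=1.100000: f=0.000000 → y ← 1.100000 + 0.46·0.000000 = 1.100000
t=0.460000, y=1.100000: f=0.101200 → y ← 1.100000 + 0.46·0.101200 = 1.146552
t=0.920000, y=1.146552: f=0.210966 → y ← 1.146552 + 0.46·0.210966 = 1.243596
y(1.38) ≈ 1.2436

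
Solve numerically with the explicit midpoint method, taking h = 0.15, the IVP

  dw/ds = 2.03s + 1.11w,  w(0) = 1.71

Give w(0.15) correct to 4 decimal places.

Midpoint: k1 = f(s_n, w_n); k2 = f(s_n + h/2, w_n + (h/2)·k1); w_{n+1} = w_n + h·k2.
s=0.000000, w=1.710000:
  k1 = f(0.000000, 1.710000) = 1.898100
  k2 = f(0.075000, 1.852357) = 2.208367
  w ← 1.710000 + 0.15·2.208367 = 2.041255
w(0.15) ≈ 2.0413

2.0413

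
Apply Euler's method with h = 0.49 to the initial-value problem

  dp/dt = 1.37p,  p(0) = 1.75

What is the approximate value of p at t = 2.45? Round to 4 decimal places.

22.8197

Euler: p_{n+1} = p_n + h·f(t_n, p_n).
t=0.000000, p=1.750000: f=2.397500 → p ← 1.750000 + 0.49·2.397500 = 2.924775
t=0.490000, p=2.924775: f=4.006942 → p ← 2.924775 + 0.49·4.006942 = 4.888176
t=0.980000, p=4.888176: f=6.696802 → p ← 4.888176 + 0.49·6.696802 = 8.169609
t=1.470000, p=8.169609: f=11.192365 → p ← 8.169609 + 0.49·11.192365 = 13.653868
t=1.960000, p=13.653868: f=18.705799 → p ← 13.653868 + 0.49·18.705799 = 22.819710
p(2.45) ≈ 22.8197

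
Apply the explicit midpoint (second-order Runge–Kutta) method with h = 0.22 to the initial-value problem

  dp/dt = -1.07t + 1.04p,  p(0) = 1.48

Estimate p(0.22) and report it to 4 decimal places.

Midpoint: k1 = f(t_n, p_n); k2 = f(t_n + h/2, p_n + (h/2)·k1); p_{n+1} = p_n + h·k2.
t=0.000000, p=1.480000:
  k1 = f(0.000000, 1.480000) = 1.539200
  k2 = f(0.110000, 1.649312) = 1.597584
  p ← 1.480000 + 0.22·1.597584 = 1.831469
p(0.22) ≈ 1.8315

1.8315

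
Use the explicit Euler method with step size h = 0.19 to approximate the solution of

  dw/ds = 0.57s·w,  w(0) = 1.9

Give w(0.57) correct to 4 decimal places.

2.0189

Euler: w_{n+1} = w_n + h·f(s_n, w_n).
s=0.000000, w=1.900000: f=0.000000 → w ← 1.900000 + 0.19·0.000000 = 1.900000
s=0.190000, w=1.900000: f=0.205770 → w ← 1.900000 + 0.19·0.205770 = 1.939096
s=0.380000, w=1.939096: f=0.420008 → w ← 1.939096 + 0.19·0.420008 = 2.018898
w(0.57) ≈ 2.0189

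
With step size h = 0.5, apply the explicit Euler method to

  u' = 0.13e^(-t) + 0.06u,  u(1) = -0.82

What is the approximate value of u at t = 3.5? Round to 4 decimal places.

Euler: u_{n+1} = u_n + h·f(t_n, u_n).
t=1.000000, u=-0.820000: f=-0.001376 → u ← -0.820000 + 0.5·(-0.001376) = -0.820688
t=1.500000, u=-0.820688: f=-0.020234 → u ← -0.820688 + 0.5·(-0.020234) = -0.830805
t=2.000000, u=-0.830805: f=-0.032255 → u ← -0.830805 + 0.5·(-0.032255) = -0.846932
t=2.500000, u=-0.846932: f=-0.040145 → u ← -0.846932 + 0.5·(-0.040145) = -0.867005
t=3.000000, u=-0.867005: f=-0.045548 → u ← -0.867005 + 0.5·(-0.045548) = -0.889779
u(3.5) ≈ -0.8898

-0.8898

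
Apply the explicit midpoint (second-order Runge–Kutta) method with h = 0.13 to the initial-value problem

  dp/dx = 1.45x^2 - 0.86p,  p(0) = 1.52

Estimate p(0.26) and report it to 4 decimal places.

1.2238

Midpoint: k1 = f(x_n, p_n); k2 = f(x_n + h/2, p_n + (h/2)·k1); p_{n+1} = p_n + h·k2.
x=0.000000, p=1.520000:
  k1 = f(0.000000, 1.520000) = -1.307200
  k2 = f(0.065000, 1.435032) = -1.228001
  p ← 1.520000 + 0.13·(-1.228001) = 1.360360
x=0.130000, p=1.360360:
  k1 = f(0.130000, 1.360360) = -1.145404
  k2 = f(0.195000, 1.285909) = -1.050745
  p ← 1.360360 + 0.13·(-1.050745) = 1.223763
p(0.26) ≈ 1.2238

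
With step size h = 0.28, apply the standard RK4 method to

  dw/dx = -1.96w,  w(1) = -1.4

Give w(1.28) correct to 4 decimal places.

-0.8092

RK4: k1 = f(x_n, w_n); k2 = f(x_n + h/2, w_n + (h/2)·k1); k3 = f(x_n + h/2, w_n + (h/2)·k2); k4 = f(x_n + h, w_n + h·k3); w_{n+1} = w_n + (h/6)·(k1 + 2k2 + 2k3 + k4).
x=1.000000, w=-1.400000:
  k1 = f(1.000000, -1.400000) = 2.744000
  k2 = f(1.140000, -1.015840) = 1.991046
  k3 = f(1.140000, -1.121254) = 2.197657
  k4 = f(1.280000, -0.784656) = 1.537926
  w ← -1.400000 + (0.28/6)·(k1 + 2k2 + 2k3 + k4) = -0.809231
w(1.28) ≈ -0.8092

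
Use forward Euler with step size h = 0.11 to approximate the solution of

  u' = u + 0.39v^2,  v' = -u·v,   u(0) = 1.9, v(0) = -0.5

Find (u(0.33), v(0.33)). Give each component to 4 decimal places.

Euler on (u,v): u_{n+1} = u_n + h·u', v_{n+1} = v_n + h·v'.
0.000000: (1.900000, -0.500000); f=(1.997500, 0.950000) → (2.119725, -0.395500)
0.110000: (2.119725, -0.395500); f=(2.180729, 0.838351) → (2.359605, -0.303281)
0.220000: (2.359605, -0.303281); f=(2.395477, 0.715624) → (2.623108, -0.224563)
(u(0.33), v(0.33)) ≈ (2.6231, -0.2246)

2.6231, -0.2246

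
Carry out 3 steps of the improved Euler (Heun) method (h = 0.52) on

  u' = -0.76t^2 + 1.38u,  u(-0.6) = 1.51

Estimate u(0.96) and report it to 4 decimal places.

Heun: k1 = f(t_n, u_n); k2 = f(t_n + h, u_n + h·k1); u_{n+1} = u_n + (h/2)·(k1 + k2).
t=-0.600000, u=1.510000:
  k1 = f(-0.600000, 1.510000) = 1.810200
  k2 = f(-0.080000, 2.451304) = 3.377936
  u ← 1.510000 + (0.52/2)·(1.810200 + 3.377936) = 2.858915
t=-0.080000, u=2.858915:
  k1 = f(-0.080000, 2.858915) = 3.940439
  k2 = f(0.440000, 4.907944) = 6.625826
  u ← 2.858915 + (0.52/2)·(3.940439 + 6.625826) = 5.606144
t=0.440000, u=5.606144:
  k1 = f(0.440000, 5.606144) = 7.589343
  k2 = f(0.960000, 9.552602) = 12.482175
  u ← 5.606144 + (0.52/2)·(7.589343 + 12.482175) = 10.824739
u(0.96) ≈ 10.8247

10.8247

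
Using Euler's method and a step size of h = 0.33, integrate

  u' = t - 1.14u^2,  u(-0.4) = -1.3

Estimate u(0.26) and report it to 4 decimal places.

-3.6994

Euler: u_{n+1} = u_n + h·f(t_n, u_n).
t=-0.400000, u=-1.300000: f=-2.326600 → u ← -1.300000 + 0.33·(-2.326600) = -2.067778
t=-0.070000, u=-2.067778: f=-4.944305 → u ← -2.067778 + 0.33·(-4.944305) = -3.699399
u(0.26) ≈ -3.6994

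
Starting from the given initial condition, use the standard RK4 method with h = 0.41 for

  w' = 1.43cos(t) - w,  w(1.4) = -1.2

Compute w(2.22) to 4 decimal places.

RK4: k1 = f(t_n, w_n); k2 = f(t_n + h/2, w_n + (h/2)·k1); k3 = f(t_n + h/2, w_n + (h/2)·k2); k4 = f(t_n + h, w_n + h·k3); w_{n+1} = w_n + (h/6)·(k1 + 2k2 + 2k3 + k4).
t=1.400000, w=-1.200000:
  k1 = f(1.400000, -1.200000) = 1.443053
  k2 = f(1.605000, -0.904174) = 0.855272
  k3 = f(1.605000, -1.024669) = 0.975767
  k4 = f(1.810000, -0.799935) = 0.461127
  w ← -1.200000 + (0.41/6)·(k1 + 2k2 + 2k3 + k4) = -0.819639
t=1.810000, w=-0.819639:
  k1 = f(1.810000, -0.819639) = 0.480830
  k2 = f(2.015000, -0.721069) = 0.106542
  k3 = f(2.015000, -0.797798) = 0.183271
  k4 = f(2.220000, -0.744498) = -0.120012
  w ← -0.819639 + (0.41/6)·(k1 + 2k2 + 2k3 + k4) = -0.755375
w(2.22) ≈ -0.7554

-0.7554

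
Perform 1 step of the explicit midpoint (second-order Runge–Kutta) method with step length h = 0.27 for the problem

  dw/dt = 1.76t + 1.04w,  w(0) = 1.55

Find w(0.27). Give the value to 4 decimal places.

2.1105

Midpoint: k1 = f(t_n, w_n); k2 = f(t_n + h/2, w_n + (h/2)·k1); w_{n+1} = w_n + h·k2.
t=0.000000, w=1.550000:
  k1 = f(0.000000, 1.550000) = 1.612000
  k2 = f(0.135000, 1.767620) = 2.075925
  w ← 1.550000 + 0.27·2.075925 = 2.110500
w(0.27) ≈ 2.1105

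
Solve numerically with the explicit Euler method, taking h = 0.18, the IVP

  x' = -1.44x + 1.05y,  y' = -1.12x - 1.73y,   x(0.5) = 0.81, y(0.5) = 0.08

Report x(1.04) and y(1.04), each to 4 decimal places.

Euler on (x,y): x_{n+1} = x_n + h·x', y_{n+1} = y_n + h·y'.
0.500000: (0.810000, 0.080000); f=(-1.082400, -1.045600) → (0.615168, -0.108208)
0.680000: (0.615168, -0.108208); f=(-0.999460, -0.501788) → (0.435265, -0.198530)
0.860000: (0.435265, -0.198530); f=(-0.835238, -0.144040) → (0.284922, -0.224457)
(x(1.04), y(1.04)) ≈ (0.2849, -0.2245)

0.2849, -0.2245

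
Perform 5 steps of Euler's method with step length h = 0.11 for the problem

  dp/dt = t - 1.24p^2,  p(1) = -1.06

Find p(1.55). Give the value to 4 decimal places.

-1.2915

Euler: p_{n+1} = p_n + h·f(t_n, p_n).
t=1.000000, p=-1.060000: f=-0.393264 → p ← -1.060000 + 0.11·(-0.393264) = -1.103259
t=1.110000, p=-1.103259: f=-0.399304 → p ← -1.103259 + 0.11·(-0.399304) = -1.147182
t=1.220000, p=-1.147182: f=-0.411874 → p ← -1.147182 + 0.11·(-0.411874) = -1.192489
t=1.330000, p=-1.192489: f=-0.433316 → p ← -1.192489 + 0.11·(-0.433316) = -1.240153
t=1.440000, p=-1.240153: f=-0.467096 → p ← -1.240153 + 0.11·(-0.467096) = -1.291534
p(1.55) ≈ -1.2915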